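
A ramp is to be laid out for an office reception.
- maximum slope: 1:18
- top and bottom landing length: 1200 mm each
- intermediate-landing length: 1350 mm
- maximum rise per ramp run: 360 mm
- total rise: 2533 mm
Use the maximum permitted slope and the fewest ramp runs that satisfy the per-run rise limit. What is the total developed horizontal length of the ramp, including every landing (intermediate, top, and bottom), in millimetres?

⌈2533/360⌉ = 8 ramp runs. That means 7 intermediate landings.
Horizontal run for 2533 mm of rise at 1:18 is 2533 × 18 = 45594 mm.
7 intermediate landings contribute 7 × 1350 = 9450 mm.
Top and bottom landings: 2 × 1200 = 2400 mm.
Total = 45594 + 9450 + 2400 = 57444 mm.

57444 mm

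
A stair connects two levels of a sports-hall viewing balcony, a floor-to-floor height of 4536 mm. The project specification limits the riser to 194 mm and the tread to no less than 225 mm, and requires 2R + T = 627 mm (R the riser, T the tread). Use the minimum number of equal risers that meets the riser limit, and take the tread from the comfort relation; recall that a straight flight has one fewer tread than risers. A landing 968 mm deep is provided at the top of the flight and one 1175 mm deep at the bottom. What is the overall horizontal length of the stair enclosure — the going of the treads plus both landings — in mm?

At most 194 each: 4536/194 = 23.38, giving 24 risers.
Each riser is 4536/24 = 189 mm (≤ 194 mm).
T = 627 − 2·189 = 249 mm, which satisfies the 225 mm minimum.
Treads = 24 − 1 = 23; going = 23 × 249 = 5727 mm.
Enclosure = 5727 + 968 + 1175 = 7870 mm.

7870 mm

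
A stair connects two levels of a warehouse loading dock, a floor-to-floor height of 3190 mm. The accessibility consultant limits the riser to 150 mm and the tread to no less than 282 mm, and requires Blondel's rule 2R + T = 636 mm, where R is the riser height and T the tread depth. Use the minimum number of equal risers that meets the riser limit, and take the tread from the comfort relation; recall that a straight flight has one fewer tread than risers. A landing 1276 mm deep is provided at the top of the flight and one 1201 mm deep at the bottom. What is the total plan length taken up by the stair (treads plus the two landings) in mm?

9743 mm

3190 / 150 = 21.267 → round up to 22 risers.
R = 3190 ÷ 22 = 145 mm.
Tread T = 636 − 2 × 145 = 346 mm (≥ 282 mm).
Treads = 22 − 1 = 21; going = 21 × 346 = 7266 mm.
Add landings: 7266 + 1276 + 1201 = 9743 mm.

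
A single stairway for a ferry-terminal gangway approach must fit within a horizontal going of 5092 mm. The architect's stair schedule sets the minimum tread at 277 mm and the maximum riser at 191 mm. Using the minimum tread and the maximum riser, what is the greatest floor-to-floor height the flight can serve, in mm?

3629 mm

Treads that fit: ⌊5092 / 277⌋ = 18.
Risers = treads + 1 = 19.
Maximum height = 19 × 191 = 3629 mm.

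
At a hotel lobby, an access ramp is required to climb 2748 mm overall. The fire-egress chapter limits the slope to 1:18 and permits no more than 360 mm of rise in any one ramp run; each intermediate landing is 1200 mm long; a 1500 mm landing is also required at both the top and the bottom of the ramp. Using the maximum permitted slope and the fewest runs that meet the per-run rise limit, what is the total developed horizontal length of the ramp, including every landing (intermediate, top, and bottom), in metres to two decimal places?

60.86 m

At most 360 each: 2748/360 = 7.63, giving 8 ramp runs. That means 7 intermediate landings.
Ramp run (horizontal) at 1:18: 2748 × 18 = 49464 mm.
Intermediate landings: 7 × 1200 = 8400 mm.
Top and bottom landings: 2 × 1500 = 3000 mm.
Total = 49464 + 8400 + 3000 = 60864 mm.
= 60.86 m.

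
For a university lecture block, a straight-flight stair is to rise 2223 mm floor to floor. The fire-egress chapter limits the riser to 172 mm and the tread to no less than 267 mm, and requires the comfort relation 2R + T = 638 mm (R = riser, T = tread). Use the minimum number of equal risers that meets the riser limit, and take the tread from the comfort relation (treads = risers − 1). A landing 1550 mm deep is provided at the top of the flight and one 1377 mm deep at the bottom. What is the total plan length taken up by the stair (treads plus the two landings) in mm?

2223 / 172 = 12.924 → round up to 13 risers.
Each riser is 2223/13 = 171 mm (≤ 172 mm).
From 2R + T = 638: T = 638 − 342 = 296 mm.
13 risers give 12 treads; going = 12 × 296 = 3552 mm.
Enclosure = 3552 + 1550 + 1377 = 6479 mm.

6479 mm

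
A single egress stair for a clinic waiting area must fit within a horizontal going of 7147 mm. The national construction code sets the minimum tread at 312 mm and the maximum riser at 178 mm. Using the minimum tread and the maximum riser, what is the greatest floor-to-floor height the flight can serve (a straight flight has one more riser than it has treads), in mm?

4094 mm

Treads that fit: ⌊7147 / 312⌋ = 22.
Risers = treads + 1 = 23.
Maximum height = 23 × 178 = 4094 mm.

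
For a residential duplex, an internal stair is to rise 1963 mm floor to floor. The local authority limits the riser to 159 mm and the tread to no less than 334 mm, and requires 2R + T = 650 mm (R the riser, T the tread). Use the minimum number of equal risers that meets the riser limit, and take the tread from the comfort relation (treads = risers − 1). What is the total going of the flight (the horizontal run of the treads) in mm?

4176 mm

At most 159 each: 1963/159 = 12.35, giving 13 risers.
R = 1963 ÷ 13 = 151 mm.
T = 650 − 2·151 = 348 mm, which satisfies the 334 mm minimum.
Going = (13 − 1) × 348 = 4176 mm.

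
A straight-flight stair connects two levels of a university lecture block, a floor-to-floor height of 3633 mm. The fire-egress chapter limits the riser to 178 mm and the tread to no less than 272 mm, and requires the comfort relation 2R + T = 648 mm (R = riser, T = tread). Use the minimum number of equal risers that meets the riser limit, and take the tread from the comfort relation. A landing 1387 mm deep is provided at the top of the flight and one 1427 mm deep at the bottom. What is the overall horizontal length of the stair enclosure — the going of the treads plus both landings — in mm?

8854 mm

3633 / 178 = 20.41, so 21 risers are needed.
Riser R = 3633 / 21 = 173 mm, within the 178 mm limit.
From 2R + T = 648: T = 648 − 346 = 302 mm.
21 risers give 20 treads; going = 20 × 302 = 6040 mm.
Add landings: 6040 + 1387 + 1427 = 8854 mm.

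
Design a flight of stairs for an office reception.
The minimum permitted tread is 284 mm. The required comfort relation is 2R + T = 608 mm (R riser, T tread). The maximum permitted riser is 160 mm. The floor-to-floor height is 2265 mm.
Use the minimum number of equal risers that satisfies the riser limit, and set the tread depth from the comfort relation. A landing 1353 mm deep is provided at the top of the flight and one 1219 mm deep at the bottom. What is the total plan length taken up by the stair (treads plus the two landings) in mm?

6856 mm

2265 / 160 = 14.156 → round up to 15 risers.
Each riser is 2265/15 = 151 mm (≤ 160 mm).
T = 608 − 2·151 = 306 mm, which satisfies the 284 mm minimum.
Treads = 15 − 1 = 14; going = 14 × 306 = 4284 mm.
Enclosure = 4284 + 1353 + 1219 = 6856 mm.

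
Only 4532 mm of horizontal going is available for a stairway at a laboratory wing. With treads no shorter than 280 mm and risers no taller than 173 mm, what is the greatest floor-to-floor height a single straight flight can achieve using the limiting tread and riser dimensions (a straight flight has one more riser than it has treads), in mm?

Treads that fit: ⌊4532 / 280⌋ = 16.
Risers = treads + 1 = 17.
Maximum height = 17 × 173 = 2941 mm.

2941 mm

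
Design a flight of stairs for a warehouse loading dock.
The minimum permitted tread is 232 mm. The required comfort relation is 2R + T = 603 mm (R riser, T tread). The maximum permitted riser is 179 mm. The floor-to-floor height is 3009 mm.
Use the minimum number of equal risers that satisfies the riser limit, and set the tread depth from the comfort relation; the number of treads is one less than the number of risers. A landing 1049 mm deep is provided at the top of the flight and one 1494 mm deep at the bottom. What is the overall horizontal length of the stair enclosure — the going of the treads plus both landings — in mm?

3009 / 179 = 16.810 → round up to 17 risers.
Each riser is 3009/17 = 177 mm (≤ 179 mm).
From 2R + T = 603: T = 603 − 354 = 249 mm.
Going = (17 − 1) × 249 = 3984 mm.
Add landings: 3984 + 1049 + 1494 = 6527 mm.

6527 mm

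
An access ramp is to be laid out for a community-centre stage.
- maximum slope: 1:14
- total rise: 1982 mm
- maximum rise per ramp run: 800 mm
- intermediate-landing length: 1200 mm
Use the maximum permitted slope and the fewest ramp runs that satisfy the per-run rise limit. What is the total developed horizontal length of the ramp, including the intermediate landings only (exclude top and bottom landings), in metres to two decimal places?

30.15 m

1982 / 800 = 2.48, so 3 ramp runs are needed. That means 2 intermediate landings.
Ramp run (horizontal) at 1:14: 1982 × 14 = 27748 mm.
Intermediate landings: 2 × 1200 = 2400 mm.
Total developed length = 27748 + 2400 = 30148 mm.
= 30.15 m.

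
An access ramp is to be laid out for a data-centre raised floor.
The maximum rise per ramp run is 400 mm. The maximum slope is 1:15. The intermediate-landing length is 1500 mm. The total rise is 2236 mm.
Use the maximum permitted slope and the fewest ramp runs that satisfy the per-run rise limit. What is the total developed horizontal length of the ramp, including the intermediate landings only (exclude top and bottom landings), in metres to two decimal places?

41.04 m

⌈2236/400⌉ = 6 ramp runs. That means 5 intermediate landings.
Horizontal run for 2236 mm of rise at 1:15 is 2236 × 15 = 33540 mm.
5 intermediate landings contribute 5 × 1500 = 7500 mm.
Total developed length = 33540 + 7500 = 41040 mm.
= 41.04 m.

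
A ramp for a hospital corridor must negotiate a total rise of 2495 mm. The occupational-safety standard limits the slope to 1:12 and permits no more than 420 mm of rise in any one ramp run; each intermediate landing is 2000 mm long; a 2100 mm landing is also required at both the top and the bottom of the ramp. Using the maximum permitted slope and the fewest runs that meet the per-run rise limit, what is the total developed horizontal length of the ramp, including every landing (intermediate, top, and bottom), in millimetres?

2495 / 420 = 5.94, so 6 ramp runs are needed. That means 5 intermediate landings.
Ramp run (horizontal) at 1:12: 2495 × 12 = 29940 mm.
Intermediate landings: 5 × 2000 = 10000 mm.
Top and bottom landings: 2 × 2100 = 4200 mm.
Total = 29940 + 10000 + 4200 = 44140 mm.

44140 mm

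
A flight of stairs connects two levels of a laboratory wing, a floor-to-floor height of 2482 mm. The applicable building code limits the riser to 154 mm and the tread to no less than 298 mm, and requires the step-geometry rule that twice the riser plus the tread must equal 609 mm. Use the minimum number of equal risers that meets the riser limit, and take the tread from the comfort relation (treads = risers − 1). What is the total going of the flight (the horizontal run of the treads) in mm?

5072 mm

At most 154 each: 2482/154 = 16.12, giving 17 risers.
Riser R = 2482 / 17 = 146 mm, within the 154 mm limit.
Tread T = 609 − 2 × 146 = 317 mm (≥ 298 mm).
Going = (17 − 1) × 317 = 5072 mm.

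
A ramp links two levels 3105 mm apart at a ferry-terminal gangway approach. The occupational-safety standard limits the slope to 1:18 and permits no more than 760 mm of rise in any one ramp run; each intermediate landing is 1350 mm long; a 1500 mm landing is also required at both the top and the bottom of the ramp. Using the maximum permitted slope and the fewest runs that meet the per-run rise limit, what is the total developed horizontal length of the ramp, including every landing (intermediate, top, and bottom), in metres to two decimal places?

3105 / 760 = 4.09, so 5 ramp runs are needed. That means 4 intermediate landings.
Horizontal run for 3105 mm of rise at 1:18 is 3105 × 18 = 55890 mm.
4 intermediate landings contribute 4 × 1350 = 5400 mm.
Top and bottom landings: 2 × 1500 = 3000 mm.
Total = 55890 + 5400 + 3000 = 64290 mm.
= 64.29 m.

64.29 m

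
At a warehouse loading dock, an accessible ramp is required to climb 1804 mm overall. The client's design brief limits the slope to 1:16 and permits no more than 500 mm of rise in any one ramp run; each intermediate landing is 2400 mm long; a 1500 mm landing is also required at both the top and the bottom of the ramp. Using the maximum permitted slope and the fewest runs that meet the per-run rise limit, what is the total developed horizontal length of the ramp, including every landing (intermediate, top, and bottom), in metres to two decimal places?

39.06 m

1804 / 500 = 3.61, so 4 ramp runs are needed. That means 3 intermediate landings.
Horizontal run for 1804 mm of rise at 1:16 is 1804 × 16 = 28864 mm.
Intermediate landings: 3 × 2400 = 7200 mm.
Top and bottom landings: 2 × 1500 = 3000 mm.
Total = 28864 + 7200 + 3000 = 39064 mm.
= 39.06 m.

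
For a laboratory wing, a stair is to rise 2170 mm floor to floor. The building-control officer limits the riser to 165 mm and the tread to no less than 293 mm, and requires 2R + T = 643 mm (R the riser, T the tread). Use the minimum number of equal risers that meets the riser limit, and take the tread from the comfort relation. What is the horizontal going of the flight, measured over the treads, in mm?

4329 mm

2170 / 165 = 13.15, so 14 risers are needed.
Riser R = 2170 / 14 = 155 mm, within the 165 mm limit.
Tread T = 643 − 2 × 155 = 333 mm (≥ 293 mm).
Treads = 14 − 1 = 13; going = 13 × 333 = 4329 mm.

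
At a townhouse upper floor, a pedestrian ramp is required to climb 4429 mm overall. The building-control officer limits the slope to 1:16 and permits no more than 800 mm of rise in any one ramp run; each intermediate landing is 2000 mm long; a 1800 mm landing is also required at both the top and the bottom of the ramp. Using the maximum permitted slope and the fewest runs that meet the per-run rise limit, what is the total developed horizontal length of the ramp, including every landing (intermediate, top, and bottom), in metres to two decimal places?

4429 / 800 = 5.536 → round up to 6 ramp runs. That means 5 intermediate landings.
Ramp run (horizontal) at 1:16: 4429 × 16 = 70864 mm.
5 intermediate landings contribute 5 × 2000 = 10000 mm.
Top and bottom landings: 2 × 1800 = 3600 mm.
Total = 70864 + 10000 + 3600 = 84464 mm.
= 84.46 m.

84.46 m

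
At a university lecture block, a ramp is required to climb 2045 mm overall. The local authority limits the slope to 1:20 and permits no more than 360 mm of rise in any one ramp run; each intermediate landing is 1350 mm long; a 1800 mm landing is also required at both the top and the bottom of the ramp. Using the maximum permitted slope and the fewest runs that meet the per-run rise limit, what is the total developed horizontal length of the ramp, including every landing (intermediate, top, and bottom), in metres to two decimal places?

51.25 m

⌈2045/360⌉ = 6 ramp runs. That means 5 intermediate landings.
Ramp run (horizontal) at 1:20: 2045 × 20 = 40900 mm.
Intermediate landings: 5 × 1350 = 6750 mm.
Top and bottom landings: 2 × 1800 = 3600 mm.
Total = 40900 + 6750 + 3600 = 51250 mm.
= 51.25 m.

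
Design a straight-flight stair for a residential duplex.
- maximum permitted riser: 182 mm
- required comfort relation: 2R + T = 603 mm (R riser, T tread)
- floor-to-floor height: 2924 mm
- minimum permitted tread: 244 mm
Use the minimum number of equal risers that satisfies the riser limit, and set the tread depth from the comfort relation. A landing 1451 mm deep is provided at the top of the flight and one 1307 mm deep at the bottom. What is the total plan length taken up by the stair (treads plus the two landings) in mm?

At most 182 each: 2924/182 = 16.07, giving 17 risers.
R = 2924 ÷ 17 = 172 mm.
T = 603 − 2·172 = 259 mm, which satisfies the 244 mm minimum.
Treads = 17 − 1 = 16; going = 16 × 259 = 4144 mm.
Add landings: 4144 + 1451 + 1307 = 6902 mm.

6902 mm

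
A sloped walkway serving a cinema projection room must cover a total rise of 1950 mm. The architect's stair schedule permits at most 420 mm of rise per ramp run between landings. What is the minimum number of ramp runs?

5 runs

At most 420 each: 1950/420 = 4.64, giving 5 ramp runs.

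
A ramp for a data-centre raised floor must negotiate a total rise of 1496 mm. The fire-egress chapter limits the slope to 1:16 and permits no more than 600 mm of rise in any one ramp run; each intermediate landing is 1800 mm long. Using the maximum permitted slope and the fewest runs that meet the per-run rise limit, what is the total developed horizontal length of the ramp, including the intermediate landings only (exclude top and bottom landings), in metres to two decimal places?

1496 / 600 = 2.49, so 3 ramp runs are needed. That means 2 intermediate landings.
Ramp run (horizontal) at 1:16: 1496 × 16 = 23936 mm.
2 intermediate landings contribute 2 × 1800 = 3600 mm.
Total developed length = 23936 + 3600 = 27536 mm.
= 27.54 m.

27.54 m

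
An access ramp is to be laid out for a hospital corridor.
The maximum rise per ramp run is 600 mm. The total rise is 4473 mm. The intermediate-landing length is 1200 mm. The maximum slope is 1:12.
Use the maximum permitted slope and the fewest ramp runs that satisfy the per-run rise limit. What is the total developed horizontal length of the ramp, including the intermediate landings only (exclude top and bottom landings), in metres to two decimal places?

4473 / 600 = 7.46, so 8 ramp runs are needed. That means 7 intermediate landings.
Ramp run (horizontal) at 1:12: 4473 × 12 = 53676 mm.
7 intermediate landings contribute 7 × 1200 = 8400 mm.
Developed length = 53676 + 8400 = 62076 mm.
= 62.08 m.

62.08 m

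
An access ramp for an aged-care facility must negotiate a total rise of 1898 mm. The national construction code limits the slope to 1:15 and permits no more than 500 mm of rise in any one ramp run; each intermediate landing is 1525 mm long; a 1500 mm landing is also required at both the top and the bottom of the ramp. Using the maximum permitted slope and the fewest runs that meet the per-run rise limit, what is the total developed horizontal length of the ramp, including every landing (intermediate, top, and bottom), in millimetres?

36045 mm

1898 / 500 = 3.80, so 4 ramp runs are needed. That means 3 intermediate landings.
Horizontal run for 1898 mm of rise at 1:15 is 1898 × 15 = 28470 mm.
Intermediate landings: 3 × 1525 = 4575 mm.
Top and bottom landings: 2 × 1500 = 3000 mm.
Total = 28470 + 4575 + 3000 = 36045 mm.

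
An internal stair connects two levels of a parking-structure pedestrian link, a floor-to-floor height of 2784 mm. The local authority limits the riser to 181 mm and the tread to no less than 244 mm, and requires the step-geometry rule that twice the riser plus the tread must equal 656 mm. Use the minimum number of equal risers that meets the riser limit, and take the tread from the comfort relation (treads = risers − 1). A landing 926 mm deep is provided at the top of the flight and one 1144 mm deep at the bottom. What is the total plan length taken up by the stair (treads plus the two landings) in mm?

6690 mm

2784 / 181 = 15.38, so 16 risers are needed.
Each riser is 2784/16 = 174 mm (≤ 181 mm).
Tread T = 656 − 2 × 174 = 308 mm (≥ 244 mm).
Treads = 16 − 1 = 15; going = 15 × 308 = 4620 mm.
Enclosure = 4620 + 926 + 1144 = 6690 mm.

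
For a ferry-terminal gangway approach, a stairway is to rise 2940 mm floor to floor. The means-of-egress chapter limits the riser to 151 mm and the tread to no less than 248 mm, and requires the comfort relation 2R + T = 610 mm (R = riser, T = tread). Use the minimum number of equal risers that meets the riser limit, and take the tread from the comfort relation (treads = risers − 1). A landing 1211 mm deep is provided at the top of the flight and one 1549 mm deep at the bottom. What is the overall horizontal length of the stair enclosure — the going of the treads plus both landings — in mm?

8764 mm

At most 151 each: 2940/151 = 19.47, giving 20 risers.
R = 2940 ÷ 20 = 147 mm.
Tread T = 610 − 2 × 147 = 316 mm (≥ 248 mm).
Treads = 20 − 1 = 19; going = 19 × 316 = 6004 mm.
Add landings: 6004 + 1211 + 1549 = 8764 mm.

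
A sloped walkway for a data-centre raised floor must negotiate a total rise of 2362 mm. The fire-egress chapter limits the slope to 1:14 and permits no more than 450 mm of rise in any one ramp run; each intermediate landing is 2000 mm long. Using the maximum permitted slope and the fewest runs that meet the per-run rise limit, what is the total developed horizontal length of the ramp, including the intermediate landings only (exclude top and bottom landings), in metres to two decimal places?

2362 / 450 = 5.249 → round up to 6 ramp runs. That means 5 intermediate landings.
Horizontal run for 2362 mm of rise at 1:14 is 2362 × 14 = 33068 mm.
Intermediate landings: 5 × 2000 = 10000 mm.
Total developed length = 33068 + 10000 = 43068 mm.
= 43.07 m.

43.07 m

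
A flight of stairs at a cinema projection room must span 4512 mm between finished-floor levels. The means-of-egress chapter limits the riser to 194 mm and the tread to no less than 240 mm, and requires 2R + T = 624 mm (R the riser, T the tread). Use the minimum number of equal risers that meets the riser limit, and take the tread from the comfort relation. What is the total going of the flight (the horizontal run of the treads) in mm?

5704 mm

4512 / 194 = 23.258 → round up to 24 risers.
Riser R = 4512 / 24 = 188 mm, within the 194 mm limit.
Tread T = 624 − 2 × 188 = 248 mm (≥ 240 mm).
24 risers give 23 treads; going = 23 × 248 = 5704 mm.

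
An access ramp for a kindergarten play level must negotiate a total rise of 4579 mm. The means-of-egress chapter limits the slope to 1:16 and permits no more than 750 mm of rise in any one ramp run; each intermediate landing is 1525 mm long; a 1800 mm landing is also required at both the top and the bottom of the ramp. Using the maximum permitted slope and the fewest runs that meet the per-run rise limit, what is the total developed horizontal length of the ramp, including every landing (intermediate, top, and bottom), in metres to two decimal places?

4579 / 750 = 6.11, so 7 ramp runs are needed. That means 6 intermediate landings.
Ramp run (horizontal) at 1:16: 4579 × 16 = 73264 mm.
Intermediate landings: 6 × 1525 = 9150 mm.
Top and bottom landings: 2 × 1800 = 3600 mm.
Total = 73264 + 9150 + 3600 = 86014 mm.
= 86.01 m.

86.01 m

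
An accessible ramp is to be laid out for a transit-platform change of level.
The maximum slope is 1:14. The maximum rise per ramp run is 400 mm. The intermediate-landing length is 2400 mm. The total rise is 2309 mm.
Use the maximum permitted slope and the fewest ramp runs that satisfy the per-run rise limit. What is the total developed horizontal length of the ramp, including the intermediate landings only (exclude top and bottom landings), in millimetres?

44326 mm

2309 / 400 = 5.772 → round up to 6 ramp runs. That means 5 intermediate landings.
Horizontal run for 2309 mm of rise at 1:14 is 2309 × 14 = 32326 mm.
5 intermediate landings contribute 5 × 2400 = 12000 mm.
Total developed length = 32326 + 12000 = 44326 mm.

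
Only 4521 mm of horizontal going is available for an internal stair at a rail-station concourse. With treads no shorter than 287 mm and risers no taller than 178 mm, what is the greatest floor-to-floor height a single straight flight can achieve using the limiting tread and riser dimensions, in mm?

4521 / 287 = 15.75, so 15 treads fit.
Risers = treads + 1 = 16.
Maximum height = 16 × 178 = 2848 mm.

2848 mm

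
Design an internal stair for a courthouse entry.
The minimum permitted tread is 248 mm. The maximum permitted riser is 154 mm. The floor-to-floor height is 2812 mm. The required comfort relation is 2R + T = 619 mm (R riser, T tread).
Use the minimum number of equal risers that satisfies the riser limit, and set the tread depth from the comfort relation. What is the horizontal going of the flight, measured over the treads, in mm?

5814 mm

2812 / 154 = 18.26, so 19 risers are needed.
R = 2812 ÷ 19 = 148 mm.
From 2R + T = 619: T = 619 − 296 = 323 mm.
Treads = 19 − 1 = 18; going = 18 × 323 = 5814 mm.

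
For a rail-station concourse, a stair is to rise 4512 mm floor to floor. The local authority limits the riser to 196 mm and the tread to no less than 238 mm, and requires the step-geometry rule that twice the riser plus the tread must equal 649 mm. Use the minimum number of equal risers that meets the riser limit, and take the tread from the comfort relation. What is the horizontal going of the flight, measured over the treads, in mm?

4512 / 196 = 23.020 → round up to 24 risers.
Riser R = 4512 / 24 = 188 mm, within the 196 mm limit.
T = 649 − 2·188 = 273 mm, which satisfies the 238 mm minimum.
Going = (24 − 1) × 273 = 6279 mm.

6279 mm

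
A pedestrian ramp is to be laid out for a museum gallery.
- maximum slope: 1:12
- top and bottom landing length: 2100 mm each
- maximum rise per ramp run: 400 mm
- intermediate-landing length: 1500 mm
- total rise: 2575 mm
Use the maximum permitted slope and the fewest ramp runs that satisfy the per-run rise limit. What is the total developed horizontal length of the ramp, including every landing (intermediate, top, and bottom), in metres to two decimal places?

44.10 m

2575 / 400 = 6.438 → round up to 7 ramp runs. That means 6 intermediate landings.
Ramp run (horizontal) at 1:12: 2575 × 12 = 30900 mm.
6 intermediate landings contribute 6 × 1500 = 9000 mm.
Top and bottom landings: 2 × 2100 = 4200 mm.
Total = 30900 + 9000 + 4200 = 44100 mm.
= 44.10 m.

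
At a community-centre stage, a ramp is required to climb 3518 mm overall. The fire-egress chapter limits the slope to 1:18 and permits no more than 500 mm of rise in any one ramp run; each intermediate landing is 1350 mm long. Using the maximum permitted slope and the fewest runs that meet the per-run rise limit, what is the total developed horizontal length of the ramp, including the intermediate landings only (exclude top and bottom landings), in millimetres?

72774 mm

3518 / 500 = 7.036 → round up to 8 ramp runs. That means 7 intermediate landings.
Horizontal run for 3518 mm of rise at 1:18 is 3518 × 18 = 63324 mm.
Intermediate landings: 7 × 1350 = 9450 mm.
Developed length = 63324 + 9450 = 72774 mm.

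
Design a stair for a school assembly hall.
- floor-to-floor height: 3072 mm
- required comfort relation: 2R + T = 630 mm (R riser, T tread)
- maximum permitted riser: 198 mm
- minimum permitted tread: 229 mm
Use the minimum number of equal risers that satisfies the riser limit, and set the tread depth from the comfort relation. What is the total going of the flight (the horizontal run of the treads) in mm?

3072 / 198 = 15.515 → round up to 16 risers.
Riser R = 3072 / 16 = 192 mm, within the 198 mm limit.
Tread T = 630 − 2 × 192 = 246 mm (≥ 229 mm).
16 risers give 15 treads; going = 15 × 246 = 3690 mm.

3690 mm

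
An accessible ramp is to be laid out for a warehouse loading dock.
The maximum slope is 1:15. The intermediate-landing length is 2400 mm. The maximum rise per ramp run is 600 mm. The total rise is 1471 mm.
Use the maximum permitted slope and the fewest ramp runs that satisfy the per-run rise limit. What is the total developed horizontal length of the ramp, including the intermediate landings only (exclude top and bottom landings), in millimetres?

At most 600 each: 1471/600 = 2.45, giving 3 ramp runs. That means 2 intermediate landings.
Horizontal run for 1471 mm of rise at 1:15 is 1471 × 15 = 22065 mm.
2 intermediate landings contribute 2 × 2400 = 4800 mm.
Total developed length = 22065 + 4800 = 26865 mm.

26865 mm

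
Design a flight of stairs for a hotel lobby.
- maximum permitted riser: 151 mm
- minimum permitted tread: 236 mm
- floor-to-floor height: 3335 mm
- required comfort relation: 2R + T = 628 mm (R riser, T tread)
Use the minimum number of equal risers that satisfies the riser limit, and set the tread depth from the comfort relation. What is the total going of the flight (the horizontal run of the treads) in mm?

3335 / 151 = 22.086 → round up to 23 risers.
Each riser is 3335/23 = 145 mm (≤ 151 mm).
T = 628 − 2·145 = 338 mm, which satisfies the 236 mm minimum.
23 risers give 22 treads; going = 22 × 338 = 7436 mm.

7436 mm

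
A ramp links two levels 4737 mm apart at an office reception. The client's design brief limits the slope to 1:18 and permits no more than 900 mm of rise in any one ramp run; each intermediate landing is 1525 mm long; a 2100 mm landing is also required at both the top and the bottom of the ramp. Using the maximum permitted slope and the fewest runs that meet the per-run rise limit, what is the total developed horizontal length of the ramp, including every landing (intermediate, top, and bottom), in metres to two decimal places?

⌈4737/900⌉ = 6 ramp runs. That means 5 intermediate landings.
Ramp run (horizontal) at 1:18: 4737 × 18 = 85266 mm.
Intermediate landings: 5 × 1525 = 7625 mm.
Top and bottom landings: 2 × 2100 = 4200 mm.
Total = 85266 + 7625 + 4200 = 97091 mm.
= 97.09 m.

97.09 m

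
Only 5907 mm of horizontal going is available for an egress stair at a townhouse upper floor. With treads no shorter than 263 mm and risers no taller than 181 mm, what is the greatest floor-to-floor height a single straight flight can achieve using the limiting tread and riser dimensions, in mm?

Treads that fit: ⌊5907 / 263⌋ = 22.
Risers = treads + 1 = 23.
Maximum height = 23 × 181 = 4163 mm.

4163 mm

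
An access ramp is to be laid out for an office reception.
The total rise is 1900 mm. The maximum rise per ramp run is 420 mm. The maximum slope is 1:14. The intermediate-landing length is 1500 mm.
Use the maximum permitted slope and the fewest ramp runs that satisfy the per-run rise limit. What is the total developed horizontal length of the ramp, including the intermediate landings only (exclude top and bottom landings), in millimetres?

1900 / 420 = 4.52, so 5 ramp runs are needed. That means 4 intermediate landings.
Horizontal run for 1900 mm of rise at 1:14 is 1900 × 14 = 26600 mm.
Intermediate landings: 4 × 1500 = 6000 mm.
Developed length = 26600 + 6000 = 32600 mm.

32600 mm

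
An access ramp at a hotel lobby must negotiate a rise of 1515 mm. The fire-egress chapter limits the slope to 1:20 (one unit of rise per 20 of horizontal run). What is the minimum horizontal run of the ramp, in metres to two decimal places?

Run = rise × 20 = 1515 × 20 = 30300 mm.
30300 mm = 30.30 m.

30.30 m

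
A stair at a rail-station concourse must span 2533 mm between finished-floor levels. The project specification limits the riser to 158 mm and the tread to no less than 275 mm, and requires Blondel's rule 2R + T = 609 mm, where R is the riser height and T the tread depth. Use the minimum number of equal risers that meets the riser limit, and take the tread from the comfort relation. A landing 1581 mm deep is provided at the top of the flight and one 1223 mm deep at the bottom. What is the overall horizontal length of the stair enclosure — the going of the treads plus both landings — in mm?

7780 mm

⌈2533/158⌉ = 17 risers.
R = 2533 ÷ 17 = 149 mm.
From 2R + T = 609: T = 609 − 298 = 311 mm.
Going = (17 − 1) × 311 = 4976 mm.
Enclosure = 4976 + 1581 + 1223 = 7780 mm.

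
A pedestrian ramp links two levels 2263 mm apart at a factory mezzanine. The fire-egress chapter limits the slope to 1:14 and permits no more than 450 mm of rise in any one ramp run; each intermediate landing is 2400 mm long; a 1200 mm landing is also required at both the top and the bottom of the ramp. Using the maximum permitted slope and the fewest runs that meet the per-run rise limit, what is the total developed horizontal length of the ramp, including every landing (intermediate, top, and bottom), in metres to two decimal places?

46.08 m

⌈2263/450⌉ = 6 ramp runs. That means 5 intermediate landings.
Ramp run (horizontal) at 1:14: 2263 × 14 = 31682 mm.
5 intermediate landings contribute 5 × 2400 = 12000 mm.
Top and bottom landings: 2 × 1200 = 2400 mm.
Total = 31682 + 12000 + 2400 = 46082 mm.
= 46.08 m.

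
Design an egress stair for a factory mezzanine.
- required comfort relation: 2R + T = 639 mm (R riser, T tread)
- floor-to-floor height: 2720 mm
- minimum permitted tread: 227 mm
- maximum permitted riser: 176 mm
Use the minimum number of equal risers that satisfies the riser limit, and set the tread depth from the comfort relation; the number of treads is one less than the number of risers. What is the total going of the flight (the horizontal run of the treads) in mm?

4485 mm

At most 176 each: 2720/176 = 15.45, giving 16 risers.
R = 2720 ÷ 16 = 170 mm.
T = 639 − 2·170 = 299 mm, which satisfies the 227 mm minimum.
Treads = 16 − 1 = 15; going = 15 × 299 = 4485 mm.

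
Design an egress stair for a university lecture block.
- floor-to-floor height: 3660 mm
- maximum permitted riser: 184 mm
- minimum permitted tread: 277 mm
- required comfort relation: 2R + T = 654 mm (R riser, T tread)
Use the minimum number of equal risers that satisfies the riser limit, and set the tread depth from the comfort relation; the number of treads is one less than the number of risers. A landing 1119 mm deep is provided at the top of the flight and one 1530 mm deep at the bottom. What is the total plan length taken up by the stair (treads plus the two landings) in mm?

8121 mm

At most 184 each: 3660/184 = 19.89, giving 20 risers.
Each riser is 3660/20 = 183 mm (≤ 184 mm).
T = 654 − 2·183 = 288 mm, which satisfies the 277 mm minimum.
Going = (20 − 1) × 288 = 5472 mm.
Enclosure = 5472 + 1119 + 1530 = 8121 mm.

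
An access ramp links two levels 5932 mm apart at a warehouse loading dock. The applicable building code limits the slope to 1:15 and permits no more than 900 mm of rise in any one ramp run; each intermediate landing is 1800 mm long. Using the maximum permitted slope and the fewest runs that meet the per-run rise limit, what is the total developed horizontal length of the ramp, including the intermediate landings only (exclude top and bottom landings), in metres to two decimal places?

99.78 m

At most 900 each: 5932/900 = 6.59, giving 7 ramp runs. That means 6 intermediate landings.
Horizontal run for 5932 mm of rise at 1:15 is 5932 × 15 = 88980 mm.
Intermediate landings: 6 × 1800 = 10800 mm.
Developed length = 88980 + 10800 = 99780 mm.
= 99.78 m.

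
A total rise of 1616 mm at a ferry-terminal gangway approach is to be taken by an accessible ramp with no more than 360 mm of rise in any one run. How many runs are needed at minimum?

5 runs

⌈1616/360⌉ = 5 ramp runs.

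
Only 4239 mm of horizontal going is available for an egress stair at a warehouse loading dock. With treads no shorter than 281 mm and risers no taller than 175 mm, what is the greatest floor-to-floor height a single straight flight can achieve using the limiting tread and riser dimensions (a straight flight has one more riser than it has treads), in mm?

2800 mm

Treads that fit: ⌊4239 / 281⌋ = 15.
Risers = treads + 1 = 16.
Maximum height = 16 × 175 = 2800 mm.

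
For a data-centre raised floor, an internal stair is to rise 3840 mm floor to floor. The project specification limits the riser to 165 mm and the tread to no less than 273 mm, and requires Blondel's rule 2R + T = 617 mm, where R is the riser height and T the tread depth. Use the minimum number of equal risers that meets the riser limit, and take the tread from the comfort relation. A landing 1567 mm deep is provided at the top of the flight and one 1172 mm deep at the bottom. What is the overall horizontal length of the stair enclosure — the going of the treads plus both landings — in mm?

At most 165 each: 3840/165 = 23.27, giving 24 risers.
Each riser is 3840/24 = 160 mm (≤ 165 mm).
From 2R + T = 617: T = 617 − 320 = 297 mm.
Treads = 24 − 1 = 23; going = 23 × 297 = 6831 mm.
Enclosure = 6831 + 1567 + 1172 = 9570 mm.

9570 mm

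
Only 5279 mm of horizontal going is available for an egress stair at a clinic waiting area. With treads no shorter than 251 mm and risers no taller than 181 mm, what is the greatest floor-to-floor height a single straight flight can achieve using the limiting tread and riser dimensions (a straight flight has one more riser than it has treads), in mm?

Treads that fit: ⌊5279 / 251⌋ = 21.
Risers = treads + 1 = 22.
Maximum height = 22 × 181 = 3982 mm.

3982 mm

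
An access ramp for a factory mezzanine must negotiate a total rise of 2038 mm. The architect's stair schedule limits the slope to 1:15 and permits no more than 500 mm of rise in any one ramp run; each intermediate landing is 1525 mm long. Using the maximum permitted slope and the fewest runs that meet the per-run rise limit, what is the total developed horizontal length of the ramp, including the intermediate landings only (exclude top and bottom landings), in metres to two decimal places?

2038 / 500 = 4.08, so 5 ramp runs are needed. That means 4 intermediate landings.
Horizontal run for 2038 mm of rise at 1:15 is 2038 × 15 = 30570 mm.
4 intermediate landings contribute 4 × 1525 = 6100 mm.
Total developed length = 30570 + 6100 = 36670 mm.
= 36.67 m.

36.67 m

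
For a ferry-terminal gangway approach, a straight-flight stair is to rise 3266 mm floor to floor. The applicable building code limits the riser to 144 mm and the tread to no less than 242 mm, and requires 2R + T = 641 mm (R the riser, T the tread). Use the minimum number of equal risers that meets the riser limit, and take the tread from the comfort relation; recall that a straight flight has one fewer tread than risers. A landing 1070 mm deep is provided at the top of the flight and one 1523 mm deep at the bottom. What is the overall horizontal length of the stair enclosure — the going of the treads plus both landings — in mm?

10447 mm

3266 / 144 = 22.68, so 23 risers are needed.
Each riser is 3266/23 = 142 mm (≤ 144 mm).
T = 641 − 2·142 = 357 mm, which satisfies the 242 mm minimum.
23 risers give 22 treads; going = 22 × 357 = 7854 mm.
Enclosure = 7854 + 1070 + 1523 = 10447 mm.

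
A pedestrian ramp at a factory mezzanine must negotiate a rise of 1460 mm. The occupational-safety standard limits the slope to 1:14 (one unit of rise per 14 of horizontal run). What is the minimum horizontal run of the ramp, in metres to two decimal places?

20.44 m

Run = rise × 14 = 1460 × 14 = 20440 mm.
20440 mm = 20.44 m.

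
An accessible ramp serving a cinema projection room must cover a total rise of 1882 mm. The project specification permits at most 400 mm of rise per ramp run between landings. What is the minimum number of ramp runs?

⌈1882/400⌉ = 5 ramp runs.

5 runs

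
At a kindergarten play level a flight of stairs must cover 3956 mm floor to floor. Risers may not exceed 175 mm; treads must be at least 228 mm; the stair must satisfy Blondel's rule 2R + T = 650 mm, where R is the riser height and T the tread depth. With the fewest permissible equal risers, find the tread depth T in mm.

3956 / 175 = 22.61, so 23 risers are needed.
R = 3956 ÷ 23 = 172 mm.
Tread T = 650 − 2 × 172 = 306 mm (≥ 228 mm).

306 mm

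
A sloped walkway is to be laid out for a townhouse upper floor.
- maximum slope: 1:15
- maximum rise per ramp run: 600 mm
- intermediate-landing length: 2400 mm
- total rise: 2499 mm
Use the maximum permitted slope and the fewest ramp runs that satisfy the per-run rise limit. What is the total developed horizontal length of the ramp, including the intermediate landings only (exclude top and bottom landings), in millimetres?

2499 / 600 = 4.17, so 5 ramp runs are needed. That means 4 intermediate landings.
Horizontal run for 2499 mm of rise at 1:15 is 2499 × 15 = 37485 mm.
Intermediate landings: 4 × 2400 = 9600 mm.
Total developed length = 37485 + 9600 = 47085 mm.

47085 mm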